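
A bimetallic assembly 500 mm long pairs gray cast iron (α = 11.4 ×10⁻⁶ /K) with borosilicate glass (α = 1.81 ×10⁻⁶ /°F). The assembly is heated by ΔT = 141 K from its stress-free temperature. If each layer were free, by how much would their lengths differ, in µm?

574 µm

borosilicate glass: α = 1.81×10⁻⁶/°F × 9/5 = 3.26×10⁻⁶/K.
Δα = |11.4 − 3.26|×10⁻⁶/K = 8.14×10⁻⁶/K.
ΔL_mismatch = Δα·L·ΔT = 8.14×10⁻⁶ × 500.0 mm × 141.0 K = 574 µm.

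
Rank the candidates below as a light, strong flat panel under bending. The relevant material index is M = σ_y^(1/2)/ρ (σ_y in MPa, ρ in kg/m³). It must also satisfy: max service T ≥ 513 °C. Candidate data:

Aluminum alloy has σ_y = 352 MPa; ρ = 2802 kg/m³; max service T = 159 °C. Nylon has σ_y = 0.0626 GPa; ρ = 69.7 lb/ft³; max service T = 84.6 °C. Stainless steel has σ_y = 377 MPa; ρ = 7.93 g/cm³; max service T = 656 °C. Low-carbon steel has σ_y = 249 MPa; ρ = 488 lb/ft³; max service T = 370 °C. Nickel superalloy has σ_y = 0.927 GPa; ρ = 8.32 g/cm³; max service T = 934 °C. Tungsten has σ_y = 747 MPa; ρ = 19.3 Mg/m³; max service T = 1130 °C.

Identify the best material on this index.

nickel superalloy

Screen on constraints: max service T ≥ 513 °C. Survivors: stainless steel, nickel superalloy, tungsten.
After converting to SI:
  stainless steel: σ_y = 377.0 MPa, ρ = 7930 kg/m³
  nickel superalloy: σ_y = 927.0 MPa, ρ = 8320 kg/m³
  tungsten: σ_y = 747.0 MPa, ρ = 19300 kg/m³
  nickel superalloy: M = 3.66×10⁻³
  stainless steel: M = 2.45×10⁻³
  tungsten: M = 1.42×10⁻³
Nickel superalloy ranks first.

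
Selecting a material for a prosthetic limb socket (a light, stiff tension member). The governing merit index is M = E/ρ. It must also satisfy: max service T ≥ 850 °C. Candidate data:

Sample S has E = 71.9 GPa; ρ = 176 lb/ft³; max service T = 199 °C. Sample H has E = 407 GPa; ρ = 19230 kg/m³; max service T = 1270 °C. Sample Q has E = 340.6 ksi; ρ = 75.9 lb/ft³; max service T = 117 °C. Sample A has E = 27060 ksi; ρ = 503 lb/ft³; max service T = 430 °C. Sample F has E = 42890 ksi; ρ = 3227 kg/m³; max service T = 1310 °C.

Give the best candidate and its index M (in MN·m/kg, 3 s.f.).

sample F, M = 91.6 MN·m/kg

Screen on constraints: max service T ≥ 850 °C. Survivors: sample H, sample F.
In SI units:
  sample H: E = 407.0 GPa, ρ = 19230 kg/m³
  sample F: E = 295.7 GPa, ρ = 3227 kg/m³
  sample F: M = 91.6 MN·m/kg
  sample H: M = 21.2 MN·m/kg
Highest index: sample F.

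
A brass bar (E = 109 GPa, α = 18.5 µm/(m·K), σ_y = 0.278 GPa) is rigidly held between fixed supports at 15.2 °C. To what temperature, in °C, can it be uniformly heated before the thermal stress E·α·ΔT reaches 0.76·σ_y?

120 °C

σ_y = 0.278 GPa = 278.0 MPa.
E·α·ΔT = 211.3 MPa ⇒ ΔT = 211.3 / (109.0×10³ × 18.5×10⁻⁶) = 104.8 K.
T = 15.2 + 104.8 = 120.0 °C.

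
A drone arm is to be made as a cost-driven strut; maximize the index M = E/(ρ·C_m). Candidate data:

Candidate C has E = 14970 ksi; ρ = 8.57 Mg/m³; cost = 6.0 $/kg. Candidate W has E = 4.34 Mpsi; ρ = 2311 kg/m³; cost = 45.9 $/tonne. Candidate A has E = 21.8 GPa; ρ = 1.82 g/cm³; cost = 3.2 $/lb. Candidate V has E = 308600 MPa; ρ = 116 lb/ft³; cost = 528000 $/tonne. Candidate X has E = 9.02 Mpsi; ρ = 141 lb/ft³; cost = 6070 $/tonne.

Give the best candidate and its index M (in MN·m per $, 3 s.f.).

Convert each candidate to consistent units, then evaluate M:
  candidate C: E = 103.2 GPa, ρ = 8570 kg/m³, cost = 6.000 $/kg
  candidate W: E = 29.92 GPa, ρ = 2311 kg/m³, cost = 0.04590 $/kg
  candidate A: E = 21.80 GPa, ρ = 1820 kg/m³, cost = 7.055 $/kg
  candidate V: E = 308.6 GPa, ρ = 1858 kg/m³, cost = 528.0 $/kg
  candidate X: E = 62.19 GPa, ρ = 2259 kg/m³, cost = 6.070 $/kg
  candidate W: M = 282 MN·m per $
  candidate X: M = 4.54 MN·m per $
  candidate C: M = 2.01 MN·m per $
  candidate A: M = 1.70 MN·m per $
  candidate V: M = 0.315 MN·m per $
Candidate W has the largest M.

candidate W, M = 282 MN·m per $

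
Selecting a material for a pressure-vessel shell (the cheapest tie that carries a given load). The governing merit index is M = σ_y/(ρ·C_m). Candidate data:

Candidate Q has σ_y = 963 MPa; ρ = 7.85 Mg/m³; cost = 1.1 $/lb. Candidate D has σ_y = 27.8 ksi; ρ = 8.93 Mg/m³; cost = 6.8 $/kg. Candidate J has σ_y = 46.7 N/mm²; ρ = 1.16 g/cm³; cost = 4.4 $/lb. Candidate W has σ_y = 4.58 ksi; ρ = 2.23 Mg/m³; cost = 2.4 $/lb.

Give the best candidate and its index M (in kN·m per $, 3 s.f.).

candidate Q, M = 50.6 kN·m per $

Normalizing units and computing the index:
  candidate Q: σ_y = 963.0 MPa, ρ = 7850 kg/m³, cost = 2.425 $/kg
  candidate D: σ_y = 191.7 MPa, ρ = 8930 kg/m³, cost = 6.800 $/kg
  candidate J: σ_y = 46.70 MPa, ρ = 1160 kg/m³, cost = 9.700 $/kg
  candidate W: σ_y = 31.58 MPa, ρ = 2230 kg/m³, cost = 5.291 $/kg
  candidate Q: M = 50.6 kN·m per $
  candidate J: M = 4.15 kN·m per $
  candidate D: M = 3.16 kN·m per $
  candidate W: M = 2.68 kN·m per $
The maximum is for candidate Q.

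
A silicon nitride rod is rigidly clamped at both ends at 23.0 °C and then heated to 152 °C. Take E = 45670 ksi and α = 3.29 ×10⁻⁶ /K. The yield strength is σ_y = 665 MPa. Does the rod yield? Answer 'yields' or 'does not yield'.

E = 45670 ksi = 314.9 GPa.
ΔT = 129.0 K. Constrained thermal stress σ = E·α·ΔT = 314.9×10³ MPa × 3.29×10⁻⁶ × 129.0 = 134 MPa (compressive).
Compare to σ_y = 665 MPa: σ < σ_y, so it does not yield.

does not yield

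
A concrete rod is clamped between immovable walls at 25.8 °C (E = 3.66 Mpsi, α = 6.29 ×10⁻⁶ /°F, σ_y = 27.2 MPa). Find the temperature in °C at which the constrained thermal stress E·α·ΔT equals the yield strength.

121 °C

E = 3.66 Mpsi = 25.23 GPa.
α = 6.29×10⁻⁶/°F × 9/5 = 11.3×10⁻⁶/K.
E·α·ΔT = 27.20 MPa ⇒ ΔT = 27.20 / (25.23×10³ × 11.3×10⁻⁶) = 95.20 K.
T = 25.8 + 95.20 = 121.0 °C.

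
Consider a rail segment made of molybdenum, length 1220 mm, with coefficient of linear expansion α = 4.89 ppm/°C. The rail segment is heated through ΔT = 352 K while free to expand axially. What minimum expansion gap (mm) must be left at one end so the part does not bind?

ΔL = α·L₀·ΔT = 4.89×10⁻⁶ × 1220 mm × 352.0 K = 2.10 mm.

2.10 mm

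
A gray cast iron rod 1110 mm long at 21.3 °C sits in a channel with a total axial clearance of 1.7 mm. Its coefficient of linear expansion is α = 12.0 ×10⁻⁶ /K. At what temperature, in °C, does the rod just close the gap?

149 °C

α·L₀·ΔT = 1.7 mm ⇒ ΔT = 1.7 / (12.0×10⁻⁶ × 1110.0) = 127.6 K.
T = 21.3 + 127.6 = 148.9 °C.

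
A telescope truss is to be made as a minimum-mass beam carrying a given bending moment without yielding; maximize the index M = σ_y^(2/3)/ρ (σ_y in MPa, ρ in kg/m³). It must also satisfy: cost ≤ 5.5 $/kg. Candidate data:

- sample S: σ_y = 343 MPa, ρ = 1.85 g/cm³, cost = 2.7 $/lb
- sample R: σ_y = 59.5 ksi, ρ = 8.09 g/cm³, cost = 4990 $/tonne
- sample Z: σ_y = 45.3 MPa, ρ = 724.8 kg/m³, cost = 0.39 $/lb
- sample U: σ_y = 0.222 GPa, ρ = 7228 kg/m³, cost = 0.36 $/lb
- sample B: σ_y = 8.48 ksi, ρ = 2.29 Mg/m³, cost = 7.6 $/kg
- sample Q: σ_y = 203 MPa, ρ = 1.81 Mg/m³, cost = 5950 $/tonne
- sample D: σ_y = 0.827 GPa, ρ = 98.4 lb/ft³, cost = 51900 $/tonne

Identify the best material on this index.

Screen on constraints: cost ≤ 5.5 $/kg. Survivors: sample R, sample Z, sample U.
Convert each candidate to consistent units, then evaluate M:
  sample R: σ_y = 410.2 MPa, ρ = 8090 kg/m³
  sample Z: σ_y = 45.30 MPa, ρ = 724.8 kg/m³
  sample U: σ_y = 222.0 MPa, ρ = 7228 kg/m³
  sample Z: M = 17.5×10⁻³
  sample R: M = 6.82×10⁻³
  sample U: M = 5.07×10⁻³
The maximum is for sample Z.

sample Z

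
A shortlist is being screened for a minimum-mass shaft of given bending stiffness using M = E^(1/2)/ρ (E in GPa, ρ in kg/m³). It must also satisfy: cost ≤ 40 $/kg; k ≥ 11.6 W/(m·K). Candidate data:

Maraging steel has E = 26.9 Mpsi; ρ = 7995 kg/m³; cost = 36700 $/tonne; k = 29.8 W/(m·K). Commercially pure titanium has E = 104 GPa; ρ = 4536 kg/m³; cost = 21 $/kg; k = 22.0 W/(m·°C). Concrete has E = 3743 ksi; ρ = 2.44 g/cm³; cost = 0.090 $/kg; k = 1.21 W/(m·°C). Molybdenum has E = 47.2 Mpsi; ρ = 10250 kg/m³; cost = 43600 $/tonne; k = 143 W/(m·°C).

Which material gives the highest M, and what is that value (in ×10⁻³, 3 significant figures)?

Screen on constraints: cost ≤ 40 $/kg; k ≥ 11.6 W/(m·K). Survivors: maraging steel, commercially pure titanium.
In SI units:
  maraging steel: E = 185.5 GPa, ρ = 7995 kg/m³
  commercially pure titanium: E = 104.0 GPa, ρ = 4536 kg/m³
  commercially pure titanium: M = 2.25×10⁻³
  maraging steel: M = 1.70×10⁻³
Commercially pure titanium has the largest M.

commercially pure titanium, M = 2.25×10⁻³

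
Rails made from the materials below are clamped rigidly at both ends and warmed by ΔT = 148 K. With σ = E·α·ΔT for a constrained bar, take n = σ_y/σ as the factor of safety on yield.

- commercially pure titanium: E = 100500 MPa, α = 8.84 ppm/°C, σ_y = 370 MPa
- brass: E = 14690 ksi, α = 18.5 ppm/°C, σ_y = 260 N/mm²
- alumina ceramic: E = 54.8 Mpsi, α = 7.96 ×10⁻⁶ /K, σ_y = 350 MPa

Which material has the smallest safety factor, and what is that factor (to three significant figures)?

alumina ceramic, n = 0.786

Per material, after unit conversion:
  commercially pure titanium: E = 100.5, α = 8.84, σ_y = 370.0 → σ = 131 MPa, n = 2.81
  brass: E = 101.3, α = 18.5, σ_y = 260.0 → σ = 277 MPa, n = 0.938
  alumina ceramic: E = 377.8, α = 7.96, σ_y = 350.0 → σ = 445 MPa, n = 0.786
Alumina ceramic has the lowest safety factor, n = 0.786.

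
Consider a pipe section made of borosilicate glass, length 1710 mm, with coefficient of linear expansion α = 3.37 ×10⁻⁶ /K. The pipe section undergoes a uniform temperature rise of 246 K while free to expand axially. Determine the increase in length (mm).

1.42 mm

ΔL = α·L₀·ΔT = 3.37×10⁻⁶ × 1710 mm × 246.0 K = 1.42 mm.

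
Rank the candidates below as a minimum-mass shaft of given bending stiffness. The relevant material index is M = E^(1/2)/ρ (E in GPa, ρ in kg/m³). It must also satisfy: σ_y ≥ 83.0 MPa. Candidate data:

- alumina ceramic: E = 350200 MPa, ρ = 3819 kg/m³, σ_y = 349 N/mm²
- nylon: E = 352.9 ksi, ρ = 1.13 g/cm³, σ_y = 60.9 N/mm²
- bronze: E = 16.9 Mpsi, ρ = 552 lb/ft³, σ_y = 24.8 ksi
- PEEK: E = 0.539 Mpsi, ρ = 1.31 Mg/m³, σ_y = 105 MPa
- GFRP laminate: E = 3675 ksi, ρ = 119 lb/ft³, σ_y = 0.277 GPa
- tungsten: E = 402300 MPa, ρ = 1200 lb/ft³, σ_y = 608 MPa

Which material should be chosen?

alumina ceramic

Screen on constraints: σ_y ≥ 83.0 MPa. Survivors: alumina ceramic, bronze, PEEK, GFRP laminate, tungsten.
Normalizing units and computing the index:
  alumina ceramic: E = 350.2 GPa, ρ = 3819 kg/m³
  bronze: E = 116.5 GPa, ρ = 8842 kg/m³
  PEEK: E = 3.716 GPa, ρ = 1310 kg/m³
  GFRP laminate: E = 25.34 GPa, ρ = 1906 kg/m³
  tungsten: E = 402.3 GPa, ρ = 19220 kg/m³
  alumina ceramic: M = 4.90×10⁻³
  GFRP laminate: M = 2.64×10⁻³
  PEEK: M = 1.47×10⁻³
  bronze: M = 1.22×10⁻³
  tungsten: M = 1.04×10⁻³
The maximum is for alumina ceramic.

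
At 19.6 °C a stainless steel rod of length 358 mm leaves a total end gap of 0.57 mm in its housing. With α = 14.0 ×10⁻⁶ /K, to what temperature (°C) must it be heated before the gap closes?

α·L₀·ΔT = 0.57 mm ⇒ ΔT = 0.57 / (14.0×10⁻⁶ × 358.0) = 113.7 K.
T = 19.6 + 113.7 = 133.3 °C.

133 °C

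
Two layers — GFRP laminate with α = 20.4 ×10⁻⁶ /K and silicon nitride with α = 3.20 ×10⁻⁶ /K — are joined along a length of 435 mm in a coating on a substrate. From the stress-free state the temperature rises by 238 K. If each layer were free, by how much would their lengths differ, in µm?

1780 µm

Δα = |20.4 − 3.20|×10⁻⁶/K = 17.2×10⁻⁶/K.
ΔL_mismatch = Δα·L·ΔT = 17.2×10⁻⁶ × 435.0 mm × 238.0 K = 1780 µm.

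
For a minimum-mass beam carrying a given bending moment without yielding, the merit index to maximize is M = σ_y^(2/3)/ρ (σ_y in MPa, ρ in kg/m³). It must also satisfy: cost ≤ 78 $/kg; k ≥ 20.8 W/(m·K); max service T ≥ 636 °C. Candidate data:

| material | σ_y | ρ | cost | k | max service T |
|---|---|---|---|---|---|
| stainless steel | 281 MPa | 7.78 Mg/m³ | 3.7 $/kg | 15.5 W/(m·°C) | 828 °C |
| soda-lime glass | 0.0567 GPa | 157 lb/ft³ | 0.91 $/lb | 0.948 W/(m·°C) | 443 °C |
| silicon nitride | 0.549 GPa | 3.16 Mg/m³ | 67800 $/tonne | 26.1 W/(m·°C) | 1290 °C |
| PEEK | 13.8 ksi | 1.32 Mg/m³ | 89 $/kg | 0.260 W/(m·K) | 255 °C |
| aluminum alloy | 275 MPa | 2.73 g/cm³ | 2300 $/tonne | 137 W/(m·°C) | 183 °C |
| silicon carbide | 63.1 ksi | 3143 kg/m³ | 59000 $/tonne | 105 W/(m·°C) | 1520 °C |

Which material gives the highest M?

silicon nitride

Screen on constraints: cost ≤ 78 $/kg; k ≥ 20.8 W/(m·K); max service T ≥ 636 °C. Survivors: silicon nitride, silicon carbide.
Convert each candidate to consistent units, then evaluate M:
  silicon nitride: σ_y = 549.0 MPa, ρ = 3160 kg/m³
  silicon carbide: σ_y = 435.1 MPa, ρ = 3143 kg/m³
  silicon nitride: M = 21.2×10⁻³
  silicon carbide: M = 18.3×10⁻³
Silicon nitride ranks first.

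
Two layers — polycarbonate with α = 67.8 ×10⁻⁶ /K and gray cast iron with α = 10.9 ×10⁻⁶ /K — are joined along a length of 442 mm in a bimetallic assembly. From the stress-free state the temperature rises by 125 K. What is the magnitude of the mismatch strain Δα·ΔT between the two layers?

Δα = |67.8 − 10.9|×10⁻⁶/K = 56.9×10⁻⁶/K.
Mismatch strain = Δα·ΔT = 56.9×10⁻⁶ × 125.0 = 7.11×10⁻³.

7.11×10⁻³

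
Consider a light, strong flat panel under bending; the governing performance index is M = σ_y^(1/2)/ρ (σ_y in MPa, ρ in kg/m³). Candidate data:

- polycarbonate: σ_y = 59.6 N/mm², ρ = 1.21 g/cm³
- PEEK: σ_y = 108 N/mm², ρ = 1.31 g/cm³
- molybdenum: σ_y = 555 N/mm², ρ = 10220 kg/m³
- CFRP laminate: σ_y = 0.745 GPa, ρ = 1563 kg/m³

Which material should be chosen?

CFRP laminate

Convert each candidate to consistent units, then evaluate M:
  polycarbonate: σ_y = 59.60 MPa, ρ = 1210 kg/m³
  PEEK: σ_y = 108.0 MPa, ρ = 1310 kg/m³
  molybdenum: σ_y = 555.0 MPa, ρ = 10220 kg/m³
  CFRP laminate: σ_y = 745.0 MPa, ρ = 1563 kg/m³
  CFRP laminate: M = 17.5×10⁻³
  PEEK: M = 7.93×10⁻³
  polycarbonate: M = 6.38×10⁻³
  molybdenum: M = 2.31×10⁻³
Highest index: CFRP laminate.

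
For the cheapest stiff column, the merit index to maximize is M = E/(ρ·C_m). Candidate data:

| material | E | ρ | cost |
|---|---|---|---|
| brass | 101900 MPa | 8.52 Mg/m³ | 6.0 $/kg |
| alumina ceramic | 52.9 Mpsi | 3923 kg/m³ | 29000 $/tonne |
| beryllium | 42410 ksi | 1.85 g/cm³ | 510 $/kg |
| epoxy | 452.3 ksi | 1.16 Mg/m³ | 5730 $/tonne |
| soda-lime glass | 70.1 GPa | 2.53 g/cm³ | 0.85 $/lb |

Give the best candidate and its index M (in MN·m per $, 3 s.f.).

soda-lime glass, M = 14.8 MN·m per $

Normalizing units and computing the index:
  brass: E = 101.9 GPa, ρ = 8520 kg/m³, cost = 6.000 $/kg
  alumina ceramic: E = 364.7 GPa, ρ = 3923 kg/m³, cost = 29.00 $/kg
  beryllium: E = 292.4 GPa, ρ = 1850 kg/m³, cost = 510.0 $/kg
  epoxy: E = 3.118 GPa, ρ = 1160 kg/m³, cost = 5.730 $/kg
  soda-lime glass: E = 70.10 GPa, ρ = 2530 kg/m³, cost = 1.874 $/kg
  soda-lime glass: M = 14.8 MN·m per $
  alumina ceramic: M = 3.21 MN·m per $
  brass: M = 1.99 MN·m per $
  epoxy: M = 0.469 MN·m per $
  beryllium: M = 0.310 MN·m per $
The maximum is for soda-lime glass.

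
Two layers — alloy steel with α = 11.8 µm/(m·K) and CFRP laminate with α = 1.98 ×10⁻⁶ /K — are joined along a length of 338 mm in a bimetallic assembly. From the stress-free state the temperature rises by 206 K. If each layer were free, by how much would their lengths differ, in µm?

684 µm

Δα = |11.8 − 1.98|×10⁻⁶/K = 9.82×10⁻⁶/K.
ΔL_mismatch = Δα·L·ΔT = 9.82×10⁻⁶ × 338.0 mm × 206.0 K = 684 µm.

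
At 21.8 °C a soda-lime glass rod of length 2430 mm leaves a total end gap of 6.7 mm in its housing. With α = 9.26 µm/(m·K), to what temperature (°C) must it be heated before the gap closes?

320 °C

α·L₀·ΔT = 6.7 mm ⇒ ΔT = 6.7 / (9.26×10⁻⁶ × 2430.0) = 297.8 K.
T = 21.8 + 297.8 = 319.6 °C.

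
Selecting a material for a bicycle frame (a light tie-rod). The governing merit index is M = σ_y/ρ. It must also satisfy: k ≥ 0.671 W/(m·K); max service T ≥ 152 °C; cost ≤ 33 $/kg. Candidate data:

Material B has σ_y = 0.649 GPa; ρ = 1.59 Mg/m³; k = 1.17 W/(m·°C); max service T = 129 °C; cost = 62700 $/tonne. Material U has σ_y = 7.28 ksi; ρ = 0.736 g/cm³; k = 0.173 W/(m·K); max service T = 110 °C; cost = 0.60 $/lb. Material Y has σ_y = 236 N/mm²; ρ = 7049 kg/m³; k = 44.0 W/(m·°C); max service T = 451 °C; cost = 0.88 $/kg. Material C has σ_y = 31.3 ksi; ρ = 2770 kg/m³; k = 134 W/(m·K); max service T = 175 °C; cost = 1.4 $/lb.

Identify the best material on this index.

material C

Screen on constraints: k ≥ 0.671 W/(m·K); max service T ≥ 152 °C; cost ≤ 33 $/kg. Survivors: material Y, material C.
In SI units:
  material Y: σ_y = 236.0 MPa, ρ = 7049 kg/m³
  material C: σ_y = 215.8 MPa, ρ = 2770 kg/m³
  material C: M = 77.9 kN·m/kg
  material Y: M = 33.5 kN·m/kg
Highest index: material C.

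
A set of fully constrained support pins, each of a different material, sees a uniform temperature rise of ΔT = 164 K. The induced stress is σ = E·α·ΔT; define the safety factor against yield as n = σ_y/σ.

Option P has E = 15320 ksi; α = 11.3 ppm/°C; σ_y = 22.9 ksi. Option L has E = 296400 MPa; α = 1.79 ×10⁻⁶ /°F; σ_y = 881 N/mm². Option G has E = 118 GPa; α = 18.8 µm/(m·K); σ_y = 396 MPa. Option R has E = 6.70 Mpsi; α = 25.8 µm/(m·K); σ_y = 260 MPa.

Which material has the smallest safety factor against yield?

option P

In consistent units (E in GPa, α in ×10⁻⁶/K, σ_y in MPa):
  option P: E = 105.6, α = 11.3, σ_y = 157.9 → σ = 196 MPa, n = 0.807
  option L: E = 296.4, α = 3.22, σ_y = 881.0 → σ = 157 MPa, n = 5.63
  option G: E = 118.0, α = 18.8, σ_y = 396.0 → σ = 364 MPa, n = 1.09
  option R: E = 46.19, α = 25.8, σ_y = 260.0 → σ = 195 MPa, n = 1.33
The minimum is option P at n = 0.807.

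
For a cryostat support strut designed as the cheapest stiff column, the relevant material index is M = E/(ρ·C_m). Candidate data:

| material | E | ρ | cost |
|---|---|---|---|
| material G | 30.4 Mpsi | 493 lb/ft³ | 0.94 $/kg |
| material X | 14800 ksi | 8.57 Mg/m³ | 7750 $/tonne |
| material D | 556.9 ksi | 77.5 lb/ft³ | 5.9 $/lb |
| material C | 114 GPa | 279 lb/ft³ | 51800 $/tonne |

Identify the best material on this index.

material G

Normalizing units and computing the index:
  material G: E = 209.6 GPa, ρ = 7897 kg/m³, cost = 0.9400 $/kg
  material X: E = 102.0 GPa, ρ = 8570 kg/m³, cost = 7.750 $/kg
  material D: E = 3.840 GPa, ρ = 1241 kg/m³, cost = 13.01 $/kg
  material C: E = 114.0 GPa, ρ = 4469 kg/m³, cost = 51.80 $/kg
  material G: M = 28.2 MN·m per $
  material X: M = 1.54 MN·m per $
  material C: M = 0.492 MN·m per $
  material D: M = 0.238 MN·m per $
Highest index: material G.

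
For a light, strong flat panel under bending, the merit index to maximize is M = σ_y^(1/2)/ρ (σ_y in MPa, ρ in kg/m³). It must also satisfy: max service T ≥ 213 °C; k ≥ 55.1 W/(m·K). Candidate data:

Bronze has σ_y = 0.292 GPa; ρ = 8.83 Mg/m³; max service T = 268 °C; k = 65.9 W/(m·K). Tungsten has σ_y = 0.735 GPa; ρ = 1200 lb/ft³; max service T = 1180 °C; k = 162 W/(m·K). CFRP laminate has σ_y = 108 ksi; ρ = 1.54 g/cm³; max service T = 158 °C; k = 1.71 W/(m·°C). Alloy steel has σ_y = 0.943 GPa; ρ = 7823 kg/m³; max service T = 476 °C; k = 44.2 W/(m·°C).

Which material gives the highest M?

Screen on constraints: max service T ≥ 213 °C; k ≥ 55.1 W/(m·K). Survivors: bronze, tungsten.
After converting to SI:
  bronze: σ_y = 292.0 MPa, ρ = 8830 kg/m³
  tungsten: σ_y = 735.0 MPa, ρ = 19220 kg/m³
  bronze: M = 1.94×10⁻³
  tungsten: M = 1.41×10⁻³
Bronze has the largest M.

bronze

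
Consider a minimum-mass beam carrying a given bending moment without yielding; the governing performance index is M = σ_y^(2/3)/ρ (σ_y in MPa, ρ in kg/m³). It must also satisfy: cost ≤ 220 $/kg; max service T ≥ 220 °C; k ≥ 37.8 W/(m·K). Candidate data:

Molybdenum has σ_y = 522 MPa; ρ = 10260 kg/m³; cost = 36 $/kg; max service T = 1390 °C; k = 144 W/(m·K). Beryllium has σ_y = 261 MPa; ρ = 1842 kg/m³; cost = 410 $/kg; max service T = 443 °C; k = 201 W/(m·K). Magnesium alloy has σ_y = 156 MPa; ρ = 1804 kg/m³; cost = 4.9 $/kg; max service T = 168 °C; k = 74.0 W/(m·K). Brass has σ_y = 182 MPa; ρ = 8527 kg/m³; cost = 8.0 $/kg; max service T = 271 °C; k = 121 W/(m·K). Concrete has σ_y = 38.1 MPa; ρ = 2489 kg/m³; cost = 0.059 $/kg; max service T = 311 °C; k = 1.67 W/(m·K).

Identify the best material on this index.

Screen on constraints: cost ≤ 220 $/kg; max service T ≥ 220 °C; k ≥ 37.8 W/(m·K). Survivors: molybdenum, brass.
Per-candidate index values:
  molybdenum: M = 6.32×10⁻³
  brass: M = 3.77×10⁻³
Molybdenum ranks first.

molybdenum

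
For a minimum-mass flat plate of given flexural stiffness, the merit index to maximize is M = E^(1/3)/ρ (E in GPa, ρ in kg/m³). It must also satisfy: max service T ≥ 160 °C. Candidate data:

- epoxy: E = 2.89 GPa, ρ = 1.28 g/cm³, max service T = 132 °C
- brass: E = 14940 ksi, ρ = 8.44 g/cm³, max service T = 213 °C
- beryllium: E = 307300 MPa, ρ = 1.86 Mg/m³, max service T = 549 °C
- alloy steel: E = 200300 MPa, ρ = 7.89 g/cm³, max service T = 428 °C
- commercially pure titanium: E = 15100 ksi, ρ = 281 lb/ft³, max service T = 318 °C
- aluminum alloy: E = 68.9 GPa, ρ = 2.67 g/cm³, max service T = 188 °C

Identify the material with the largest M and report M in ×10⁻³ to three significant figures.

Screen on constraints: max service T ≥ 160 °C. Survivors: brass, beryllium, alloy steel, commercially pure titanium, aluminum alloy.
After converting to SI:
  brass: E = 103.0 GPa, ρ = 8440 kg/m³
  beryllium: E = 307.3 GPa, ρ = 1860 kg/m³
  alloy steel: E = 200.3 GPa, ρ = 7890 kg/m³
  commercially pure titanium: E = 104.1 GPa, ρ = 4501 kg/m³
  aluminum alloy: E = 68.90 GPa, ρ = 2670 kg/m³
  beryllium: M = 3.63×10⁻³
  aluminum alloy: M = 1.54×10⁻³
  commercially pure titanium: M = 1.05×10⁻³
  alloy steel: M = 0.742×10⁻³
  brass: M = 0.555×10⁻³
Beryllium ranks first.

beryllium, M = 3.63×10⁻³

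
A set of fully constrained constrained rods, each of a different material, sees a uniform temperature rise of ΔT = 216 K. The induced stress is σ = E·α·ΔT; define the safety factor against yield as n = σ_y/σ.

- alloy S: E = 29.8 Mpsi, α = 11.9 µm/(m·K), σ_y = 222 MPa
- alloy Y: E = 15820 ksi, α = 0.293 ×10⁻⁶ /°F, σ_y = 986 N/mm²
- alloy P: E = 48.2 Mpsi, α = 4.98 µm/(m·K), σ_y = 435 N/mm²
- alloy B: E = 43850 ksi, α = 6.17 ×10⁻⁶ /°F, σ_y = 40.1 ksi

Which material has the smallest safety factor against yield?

alloy B

Converting E to GPa, α to ×10⁻⁶/K, σ_y to MPa, then σ and n for each:
  alloy S: E = 205.5, α = 11.9, σ_y = 222.0 → σ = 528 MPa, n = 0.420
  alloy Y: E = 109.1, α = 0.527, σ_y = 986.0 → σ = 12.4 MPa, n = 79.4
  alloy P: E = 332.3, α = 4.98, σ_y = 435.0 → σ = 357 MPa, n = 1.22
  alloy B: E = 302.3, α = 11.1, σ_y = 276.5 → σ = 725 MPa, n = 0.381
Smallest n: alloy B with n = 0.381.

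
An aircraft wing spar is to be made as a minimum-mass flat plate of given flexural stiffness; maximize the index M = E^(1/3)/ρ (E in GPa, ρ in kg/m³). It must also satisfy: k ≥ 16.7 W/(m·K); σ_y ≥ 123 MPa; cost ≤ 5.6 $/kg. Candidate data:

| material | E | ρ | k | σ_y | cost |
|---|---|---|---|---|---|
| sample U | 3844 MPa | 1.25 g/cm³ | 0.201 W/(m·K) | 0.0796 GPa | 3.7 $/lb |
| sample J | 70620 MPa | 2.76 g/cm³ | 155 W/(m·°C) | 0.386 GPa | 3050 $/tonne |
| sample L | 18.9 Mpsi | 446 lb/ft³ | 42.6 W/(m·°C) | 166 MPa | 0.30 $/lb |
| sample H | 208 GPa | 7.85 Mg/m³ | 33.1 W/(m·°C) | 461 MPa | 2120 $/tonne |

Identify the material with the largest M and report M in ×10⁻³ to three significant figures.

Screen on constraints: k ≥ 16.7 W/(m·K); σ_y ≥ 123 MPa; cost ≤ 5.6 $/kg. Survivors: sample J, sample L, sample H.
In SI units:
  sample J: E = 70.62 GPa, ρ = 2760 kg/m³
  sample L: E = 130.3 GPa, ρ = 7144 kg/m³
  sample H: E = 208.0 GPa, ρ = 7850 kg/m³
  sample J: M = 1.50×10⁻³
  sample H: M = 0.755×10⁻³
  sample L: M = 0.710×10⁻³
The maximum is for sample J.

sample J, M = 1.50×10⁻³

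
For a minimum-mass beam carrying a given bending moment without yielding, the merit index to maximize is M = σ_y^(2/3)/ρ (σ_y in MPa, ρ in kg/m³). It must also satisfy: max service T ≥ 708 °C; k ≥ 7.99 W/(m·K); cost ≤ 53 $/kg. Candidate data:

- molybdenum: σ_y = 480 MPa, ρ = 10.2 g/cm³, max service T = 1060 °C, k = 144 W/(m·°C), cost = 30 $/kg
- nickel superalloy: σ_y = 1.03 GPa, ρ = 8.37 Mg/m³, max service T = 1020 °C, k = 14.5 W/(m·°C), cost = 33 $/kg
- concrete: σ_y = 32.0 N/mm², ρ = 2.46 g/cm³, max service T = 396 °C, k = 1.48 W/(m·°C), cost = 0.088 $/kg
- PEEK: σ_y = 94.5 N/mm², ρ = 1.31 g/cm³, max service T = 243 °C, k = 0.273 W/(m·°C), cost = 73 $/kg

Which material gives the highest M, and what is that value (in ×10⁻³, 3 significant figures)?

Screen on constraints: max service T ≥ 708 °C; k ≥ 7.99 W/(m·K); cost ≤ 53 $/kg. Survivors: molybdenum, nickel superalloy.
In SI units:
  molybdenum: σ_y = 480.0 MPa, ρ = 10200 kg/m³
  nickel superalloy: σ_y = 1030 MPa, ρ = 8370 kg/m³
  nickel superalloy: M = 12.2×10⁻³
  molybdenum: M = 6.01×10⁻³
Nickel superalloy ranks first.

nickel superalloy, M = 12.2×10⁻³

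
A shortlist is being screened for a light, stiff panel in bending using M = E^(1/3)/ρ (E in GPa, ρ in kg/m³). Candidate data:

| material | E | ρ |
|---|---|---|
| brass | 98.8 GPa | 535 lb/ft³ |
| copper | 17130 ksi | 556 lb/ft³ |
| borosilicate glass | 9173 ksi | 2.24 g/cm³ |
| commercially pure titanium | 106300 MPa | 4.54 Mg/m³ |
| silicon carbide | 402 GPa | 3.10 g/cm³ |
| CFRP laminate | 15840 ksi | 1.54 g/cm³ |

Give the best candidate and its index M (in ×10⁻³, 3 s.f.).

CFRP laminate, M = 3.10×10⁻³

Normalizing units and computing the index:
  brass: E = 98.80 GPa, ρ = 8570 kg/m³
  copper: E = 118.1 GPa, ρ = 8906 kg/m³
  borosilicate glass: E = 63.25 GPa, ρ = 2240 kg/m³
  commercially pure titanium: E = 106.3 GPa, ρ = 4540 kg/m³
  silicon carbide: E = 402.0 GPa, ρ = 3100 kg/m³
  CFRP laminate: E = 109.2 GPa, ρ = 1540 kg/m³
  CFRP laminate: M = 3.10×10⁻³
  silicon carbide: M = 2.38×10⁻³
  borosilicate glass: M = 1.78×10⁻³
  commercially pure titanium: M = 1.04×10⁻³
  copper: M = 0.551×10⁻³
  brass: M = 0.539×10⁻³
CFRP laminate ranks first.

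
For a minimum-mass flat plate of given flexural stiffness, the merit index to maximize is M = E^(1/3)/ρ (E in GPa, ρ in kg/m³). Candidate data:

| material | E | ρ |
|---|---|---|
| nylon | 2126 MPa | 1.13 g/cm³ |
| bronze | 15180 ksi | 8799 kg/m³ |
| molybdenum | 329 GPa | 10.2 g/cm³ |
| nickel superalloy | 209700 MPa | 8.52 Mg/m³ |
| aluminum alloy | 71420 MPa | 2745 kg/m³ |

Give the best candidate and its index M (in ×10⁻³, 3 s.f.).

Convert each candidate to consistent units, then evaluate M:
  nylon: E = 2.126 GPa, ρ = 1130 kg/m³
  bronze: E = 104.7 GPa, ρ = 8799 kg/m³
  molybdenum: E = 329.0 GPa, ρ = 10200 kg/m³
  nickel superalloy: E = 209.7 GPa, ρ = 8520 kg/m³
  aluminum alloy: E = 71.42 GPa, ρ = 2745 kg/m³
  aluminum alloy: M = 1.51×10⁻³
  nylon: M = 1.14×10⁻³
  nickel superalloy: M = 0.697×10⁻³
  molybdenum: M = 0.677×10⁻³
  bronze: M = 0.536×10⁻³
Aluminum alloy has the largest M.

aluminum alloy, M = 1.51×10⁻³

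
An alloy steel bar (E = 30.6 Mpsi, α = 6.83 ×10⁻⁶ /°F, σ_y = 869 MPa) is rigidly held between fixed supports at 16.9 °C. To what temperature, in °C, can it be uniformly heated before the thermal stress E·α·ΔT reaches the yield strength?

352 °C

E = 30.6 Mpsi = 211.0 GPa.
α = 6.83×10⁻⁶/°F × 9/5 = 12.3×10⁻⁶/K.
E·α·ΔT = 869.0 MPa ⇒ ΔT = 869.0 / (211.0×10³ × 12.3×10⁻⁶) = 335.0 K.
T = 16.9 + 335.0 = 351.9 °C.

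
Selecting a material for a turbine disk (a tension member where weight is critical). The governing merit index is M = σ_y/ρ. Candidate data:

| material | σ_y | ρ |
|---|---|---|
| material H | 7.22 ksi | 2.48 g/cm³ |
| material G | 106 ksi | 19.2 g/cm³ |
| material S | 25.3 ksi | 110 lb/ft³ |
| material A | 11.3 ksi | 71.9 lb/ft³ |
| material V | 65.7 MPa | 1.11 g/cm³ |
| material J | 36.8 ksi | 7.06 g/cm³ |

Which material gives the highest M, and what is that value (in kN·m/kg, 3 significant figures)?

Convert each candidate to consistent units, then evaluate M:
  material H: σ_y = 49.78 MPa, ρ = 2480 kg/m³
  material G: σ_y = 730.8 MPa, ρ = 19200 kg/m³
  material S: σ_y = 174.4 MPa, ρ = 1762 kg/m³
  material A: σ_y = 77.91 MPa, ρ = 1152 kg/m³
  material V: σ_y = 65.70 MPa, ρ = 1110 kg/m³
  material J: σ_y = 253.7 MPa, ρ = 7060 kg/m³
  material S: M = 99.0 kN·m/kg
  material A: M = 67.6 kN·m/kg
  material V: M = 59.2 kN·m/kg
  material G: M = 38.1 kN·m/kg
  material J: M = 35.9 kN·m/kg
  material H: M = 20.1 kN·m/kg
The maximum is for material S.

material S, M = 99.0 kN·m/kg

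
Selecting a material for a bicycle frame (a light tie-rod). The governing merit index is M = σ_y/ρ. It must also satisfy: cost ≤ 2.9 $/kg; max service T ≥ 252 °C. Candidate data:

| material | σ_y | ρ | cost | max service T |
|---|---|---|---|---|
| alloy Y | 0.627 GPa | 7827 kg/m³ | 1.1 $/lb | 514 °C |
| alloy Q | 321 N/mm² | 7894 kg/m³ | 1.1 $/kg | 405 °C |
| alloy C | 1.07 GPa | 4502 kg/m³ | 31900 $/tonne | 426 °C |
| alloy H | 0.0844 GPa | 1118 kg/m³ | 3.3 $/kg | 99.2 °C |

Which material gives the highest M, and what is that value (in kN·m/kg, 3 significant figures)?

alloy Y, M = 80.1 kN·m/kg

Screen on constraints: cost ≤ 2.9 $/kg; max service T ≥ 252 °C. Survivors: alloy Y, alloy Q.
Normalizing units and computing the index:
  alloy Y: σ_y = 627.0 MPa, ρ = 7827 kg/m³
  alloy Q: σ_y = 321.0 MPa, ρ = 7894 kg/m³
  alloy Y: M = 80.1 kN·m/kg
  alloy Q: M = 40.7 kN·m/kg
Alloy Y has the largest M.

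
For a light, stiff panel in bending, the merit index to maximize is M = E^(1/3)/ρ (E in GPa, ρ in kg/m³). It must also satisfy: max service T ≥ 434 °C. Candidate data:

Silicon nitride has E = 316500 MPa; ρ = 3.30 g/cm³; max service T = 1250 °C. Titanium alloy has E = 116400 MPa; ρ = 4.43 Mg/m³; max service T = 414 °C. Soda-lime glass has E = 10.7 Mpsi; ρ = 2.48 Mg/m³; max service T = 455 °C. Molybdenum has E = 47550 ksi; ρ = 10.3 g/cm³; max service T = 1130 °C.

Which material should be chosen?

Screen on constraints: max service T ≥ 434 °C. Survivors: silicon nitride, soda-lime glass, molybdenum.
In SI units:
  silicon nitride: E = 316.5 GPa, ρ = 3300 kg/m³
  soda-lime glass: E = 73.77 GPa, ρ = 2480 kg/m³
  molybdenum: E = 327.8 GPa, ρ = 10300 kg/m³
  silicon nitride: M = 2.07×10⁻³
  soda-lime glass: M = 1.69×10⁻³
  molybdenum: M = 0.669×10⁻³
The maximum is for silicon nitride.

silicon nitride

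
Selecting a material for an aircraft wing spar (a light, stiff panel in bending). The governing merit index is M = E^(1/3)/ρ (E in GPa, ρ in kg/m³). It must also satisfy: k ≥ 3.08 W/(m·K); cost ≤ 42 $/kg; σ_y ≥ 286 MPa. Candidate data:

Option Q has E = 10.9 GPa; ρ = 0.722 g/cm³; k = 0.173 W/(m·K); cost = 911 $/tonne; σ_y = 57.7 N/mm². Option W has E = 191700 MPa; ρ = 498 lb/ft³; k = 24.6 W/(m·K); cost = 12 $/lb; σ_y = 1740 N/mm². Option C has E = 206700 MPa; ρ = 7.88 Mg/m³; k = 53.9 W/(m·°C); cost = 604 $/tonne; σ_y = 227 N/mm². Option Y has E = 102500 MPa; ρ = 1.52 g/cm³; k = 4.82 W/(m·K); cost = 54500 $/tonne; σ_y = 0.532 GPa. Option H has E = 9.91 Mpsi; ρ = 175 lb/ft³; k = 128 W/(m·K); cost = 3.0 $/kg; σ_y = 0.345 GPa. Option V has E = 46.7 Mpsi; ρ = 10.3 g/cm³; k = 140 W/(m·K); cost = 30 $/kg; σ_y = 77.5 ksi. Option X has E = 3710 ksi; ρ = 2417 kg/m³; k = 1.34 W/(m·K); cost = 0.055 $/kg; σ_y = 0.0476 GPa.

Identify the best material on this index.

option H

Screen on constraints: k ≥ 3.08 W/(m·K); cost ≤ 42 $/kg; σ_y ≥ 286 MPa. Survivors: option W, option H, option V.
Normalizing units and computing the index:
  option W: E = 191.7 GPa, ρ = 7977 kg/m³
  option H: E = 68.33 GPa, ρ = 2803 kg/m³
  option V: E = 322.0 GPa, ρ = 10300 kg/m³
  option H: M = 1.46×10⁻³
  option W: M = 0.723×10⁻³
  option V: M = 0.665×10⁻³
Option H has the largest M.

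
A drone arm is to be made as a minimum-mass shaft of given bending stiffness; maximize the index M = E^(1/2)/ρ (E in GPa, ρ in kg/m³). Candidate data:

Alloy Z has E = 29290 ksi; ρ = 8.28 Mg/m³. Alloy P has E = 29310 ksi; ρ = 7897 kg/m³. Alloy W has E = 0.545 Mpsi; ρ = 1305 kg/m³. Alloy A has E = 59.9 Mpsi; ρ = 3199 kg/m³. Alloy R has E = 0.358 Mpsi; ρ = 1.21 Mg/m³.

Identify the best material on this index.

alloy A

Normalizing units and computing the index:
  alloy Z: E = 201.9 GPa, ρ = 8280 kg/m³
  alloy P: E = 202.1 GPa, ρ = 7897 kg/m³
  alloy W: E = 3.758 GPa, ρ = 1305 kg/m³
  alloy A: E = 413.0 GPa, ρ = 3199 kg/m³
  alloy R: E = 2.468 GPa, ρ = 1210 kg/m³
  alloy A: M = 6.35×10⁻³
  alloy P: M = 1.80×10⁻³
  alloy Z: M = 1.72×10⁻³
  alloy W: M = 1.49×10⁻³
  alloy R: M = 1.30×10⁻³
The maximum is for alloy A.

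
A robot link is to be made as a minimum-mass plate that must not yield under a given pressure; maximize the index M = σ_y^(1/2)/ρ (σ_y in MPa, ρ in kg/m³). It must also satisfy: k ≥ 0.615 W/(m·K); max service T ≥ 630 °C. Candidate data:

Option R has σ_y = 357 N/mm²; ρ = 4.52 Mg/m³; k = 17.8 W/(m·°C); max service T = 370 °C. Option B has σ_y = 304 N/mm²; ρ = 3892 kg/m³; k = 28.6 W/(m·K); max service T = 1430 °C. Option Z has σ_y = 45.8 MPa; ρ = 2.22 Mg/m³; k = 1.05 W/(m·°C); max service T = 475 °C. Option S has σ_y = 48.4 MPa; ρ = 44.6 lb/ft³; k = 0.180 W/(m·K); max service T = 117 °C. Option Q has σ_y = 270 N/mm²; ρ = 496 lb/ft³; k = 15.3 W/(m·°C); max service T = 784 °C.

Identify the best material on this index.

option B

Screen on constraints: k ≥ 0.615 W/(m·K); max service T ≥ 630 °C. Survivors: option B, option Q.
In SI units:
  option B: σ_y = 304.0 MPa, ρ = 3892 kg/m³
  option Q: σ_y = 270.0 MPa, ρ = 7945 kg/m³
  option B: M = 4.48×10⁻³
  option Q: M = 2.07×10⁻³
Option B ranks first.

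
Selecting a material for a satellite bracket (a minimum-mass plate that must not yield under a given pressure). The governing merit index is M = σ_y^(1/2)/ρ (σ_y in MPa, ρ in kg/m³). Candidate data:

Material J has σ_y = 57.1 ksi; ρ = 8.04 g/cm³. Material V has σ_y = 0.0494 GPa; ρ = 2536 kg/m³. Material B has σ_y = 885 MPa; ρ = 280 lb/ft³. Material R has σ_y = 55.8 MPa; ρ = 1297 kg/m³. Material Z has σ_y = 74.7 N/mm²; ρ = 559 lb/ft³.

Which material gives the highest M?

material B

Normalizing units and computing the index:
  material J: σ_y = 393.7 MPa, ρ = 8040 kg/m³
  material V: σ_y = 49.40 MPa, ρ = 2536 kg/m³
  material B: σ_y = 885.0 MPa, ρ = 4485 kg/m³
  material R: σ_y = 55.80 MPa, ρ = 1297 kg/m³
  material Z: σ_y = 74.70 MPa, ρ = 8954 kg/m³
  material B: M = 6.63×10⁻³
  material R: M = 5.76×10⁻³
  material V: M = 2.77×10⁻³
  material J: M = 2.47×10⁻³
  material Z: M = 0.965×10⁻³
Highest index: material B.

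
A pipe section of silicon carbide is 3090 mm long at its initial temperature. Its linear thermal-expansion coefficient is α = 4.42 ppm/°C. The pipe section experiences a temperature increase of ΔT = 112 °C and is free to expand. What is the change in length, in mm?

1.53 mm

ΔL = α·L₀·ΔT = 4.42×10⁻⁶ × 3090 mm × 112.0 K = 1.53 mm.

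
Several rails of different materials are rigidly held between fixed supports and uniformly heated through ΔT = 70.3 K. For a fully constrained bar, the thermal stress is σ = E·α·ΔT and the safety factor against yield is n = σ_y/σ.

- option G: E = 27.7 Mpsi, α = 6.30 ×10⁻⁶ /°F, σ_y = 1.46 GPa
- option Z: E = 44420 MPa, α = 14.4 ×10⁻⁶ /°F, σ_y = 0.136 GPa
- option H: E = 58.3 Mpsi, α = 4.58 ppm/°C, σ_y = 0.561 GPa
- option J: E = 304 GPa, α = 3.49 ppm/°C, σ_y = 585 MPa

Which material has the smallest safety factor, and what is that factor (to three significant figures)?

Per material, after unit conversion:
  option G: E = 191.0, α = 11.3, σ_y = 1460 → σ = 152 MPa, n = 9.59
  option Z: E = 44.42, α = 25.9, σ_y = 136.0 → σ = 80.9 MPa, n = 1.68
  option H: E = 402.0, α = 4.58, σ_y = 561.0 → σ = 129 MPa, n = 4.33
  option J: E = 304.0, α = 3.49, σ_y = 585.0 → σ = 74.6 MPa, n = 7.84
Smallest n: option Z with n = 1.68.

option Z, n = 1.68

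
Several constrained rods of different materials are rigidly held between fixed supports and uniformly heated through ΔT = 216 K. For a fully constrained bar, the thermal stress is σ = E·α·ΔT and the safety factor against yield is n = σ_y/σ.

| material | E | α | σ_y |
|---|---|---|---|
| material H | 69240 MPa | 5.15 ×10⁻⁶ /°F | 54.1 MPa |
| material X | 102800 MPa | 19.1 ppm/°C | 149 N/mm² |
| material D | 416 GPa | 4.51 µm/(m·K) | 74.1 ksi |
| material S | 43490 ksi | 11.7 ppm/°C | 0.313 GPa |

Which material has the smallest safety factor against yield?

material X

Per material, after unit conversion:
  material H: E = 69.24, α = 9.27, σ_y = 54.10 → σ = 139 MPa, n = 0.390
  material X: E = 102.8, α = 19.1, σ_y = 149.0 → σ = 424 MPa, n = 0.351
  material D: E = 416.0, α = 4.51, σ_y = 510.9 → σ = 405 MPa, n = 1.26
  material S: E = 299.9, α = 11.7, σ_y = 313.0 → σ = 758 MPa, n = 0.413
The minimum is material X at n = 0.351.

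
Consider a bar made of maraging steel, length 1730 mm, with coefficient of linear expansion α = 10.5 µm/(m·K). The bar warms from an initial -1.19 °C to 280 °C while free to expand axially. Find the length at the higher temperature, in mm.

1735.1 mm

ΔT = 280 − (-1.19) = 281.2 K.
ΔL = α·L₀·ΔT = 10.5×10⁻⁶ × 1730 mm × 281.2 K = 5.11 mm.
L = L₀ + ΔL = 1730 + 5.11 = 1735.1 mm.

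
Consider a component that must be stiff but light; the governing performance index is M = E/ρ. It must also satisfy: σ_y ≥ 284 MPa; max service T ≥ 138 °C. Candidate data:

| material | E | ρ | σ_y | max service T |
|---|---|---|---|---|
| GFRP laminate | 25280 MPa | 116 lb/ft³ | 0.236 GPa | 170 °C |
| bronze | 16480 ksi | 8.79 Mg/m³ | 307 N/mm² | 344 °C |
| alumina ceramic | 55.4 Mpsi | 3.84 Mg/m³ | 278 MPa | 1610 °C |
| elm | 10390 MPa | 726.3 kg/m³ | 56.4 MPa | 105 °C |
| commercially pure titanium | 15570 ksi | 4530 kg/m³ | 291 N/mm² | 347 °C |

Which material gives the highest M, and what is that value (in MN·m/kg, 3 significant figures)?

commercially pure titanium, M = 23.7 MN·m/kg

Screen on constraints: σ_y ≥ 284 MPa; max service T ≥ 138 °C. Survivors: bronze, commercially pure titanium.
In SI units:
  bronze: E = 113.6 GPa, ρ = 8790 kg/m³
  commercially pure titanium: E = 107.4 GPa, ρ = 4530 kg/m³
  commercially pure titanium: M = 23.7 MN·m/kg
  bronze: M = 12.9 MN·m/kg
Commercially pure titanium has the largest M.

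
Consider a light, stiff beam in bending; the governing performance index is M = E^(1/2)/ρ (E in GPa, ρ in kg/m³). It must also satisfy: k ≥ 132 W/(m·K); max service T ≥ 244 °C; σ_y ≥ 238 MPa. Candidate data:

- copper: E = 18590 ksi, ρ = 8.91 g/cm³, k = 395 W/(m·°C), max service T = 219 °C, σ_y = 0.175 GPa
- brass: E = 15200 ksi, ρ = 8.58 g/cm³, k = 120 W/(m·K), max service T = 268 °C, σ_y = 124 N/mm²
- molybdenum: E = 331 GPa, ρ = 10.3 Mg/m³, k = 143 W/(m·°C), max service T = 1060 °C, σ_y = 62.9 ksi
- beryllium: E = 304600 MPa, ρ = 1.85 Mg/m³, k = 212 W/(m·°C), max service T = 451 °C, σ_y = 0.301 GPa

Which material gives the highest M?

beryllium

Screen on constraints: k ≥ 132 W/(m·K); max service T ≥ 244 °C; σ_y ≥ 238 MPa. Survivors: molybdenum, beryllium.
After converting to SI:
  molybdenum: E = 331.0 GPa, ρ = 10300 kg/m³
  beryllium: E = 304.6 GPa, ρ = 1850 kg/m³
  beryllium: M = 9.43×10⁻³
  molybdenum: M = 1.77×10⁻³
The maximum is for beryllium.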